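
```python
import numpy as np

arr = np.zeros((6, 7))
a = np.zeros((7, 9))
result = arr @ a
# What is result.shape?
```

(6, 9)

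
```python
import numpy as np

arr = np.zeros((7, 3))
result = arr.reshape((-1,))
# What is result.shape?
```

(21,)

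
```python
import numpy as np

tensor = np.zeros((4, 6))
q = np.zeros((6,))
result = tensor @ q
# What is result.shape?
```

(4,)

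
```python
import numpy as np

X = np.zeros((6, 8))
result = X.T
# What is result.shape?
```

(8, 6)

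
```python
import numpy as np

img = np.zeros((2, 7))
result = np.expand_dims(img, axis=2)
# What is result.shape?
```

(2, 7, 1)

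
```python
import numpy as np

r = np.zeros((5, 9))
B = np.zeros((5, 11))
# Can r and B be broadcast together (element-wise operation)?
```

No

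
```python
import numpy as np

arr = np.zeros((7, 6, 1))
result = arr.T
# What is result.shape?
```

(1, 6, 7)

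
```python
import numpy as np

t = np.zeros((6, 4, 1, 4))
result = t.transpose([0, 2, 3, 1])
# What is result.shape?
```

(6, 1, 4, 4)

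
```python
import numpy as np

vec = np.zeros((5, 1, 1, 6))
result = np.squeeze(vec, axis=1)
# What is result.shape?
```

(5, 1, 6)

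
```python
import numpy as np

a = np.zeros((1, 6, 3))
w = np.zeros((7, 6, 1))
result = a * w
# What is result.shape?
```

(7, 6, 3)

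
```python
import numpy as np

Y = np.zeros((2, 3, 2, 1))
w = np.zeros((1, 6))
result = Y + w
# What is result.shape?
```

(2, 3, 2, 6)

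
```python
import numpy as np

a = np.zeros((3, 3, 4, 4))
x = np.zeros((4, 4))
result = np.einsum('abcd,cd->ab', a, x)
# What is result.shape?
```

(3, 3)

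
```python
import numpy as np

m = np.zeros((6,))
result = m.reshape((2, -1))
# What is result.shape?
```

(2, 3)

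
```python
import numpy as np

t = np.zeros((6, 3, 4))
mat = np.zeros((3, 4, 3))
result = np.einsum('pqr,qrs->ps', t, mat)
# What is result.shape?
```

(6, 3)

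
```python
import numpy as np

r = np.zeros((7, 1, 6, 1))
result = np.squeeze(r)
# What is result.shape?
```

(7, 6)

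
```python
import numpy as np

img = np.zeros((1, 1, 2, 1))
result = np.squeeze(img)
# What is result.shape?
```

(2,)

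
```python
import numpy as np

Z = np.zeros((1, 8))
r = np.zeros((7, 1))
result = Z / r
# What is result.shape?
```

(7, 8)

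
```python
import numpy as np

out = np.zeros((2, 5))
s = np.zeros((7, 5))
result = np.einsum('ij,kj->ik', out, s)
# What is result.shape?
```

(2, 7)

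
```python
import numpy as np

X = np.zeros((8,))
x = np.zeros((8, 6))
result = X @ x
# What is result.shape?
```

(6,)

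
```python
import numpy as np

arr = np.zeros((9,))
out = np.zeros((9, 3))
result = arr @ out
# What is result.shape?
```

(3,)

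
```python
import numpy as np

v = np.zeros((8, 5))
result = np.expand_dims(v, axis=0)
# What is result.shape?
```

(1, 8, 5)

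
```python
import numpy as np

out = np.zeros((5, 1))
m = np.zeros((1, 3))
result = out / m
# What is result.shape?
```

(5, 3)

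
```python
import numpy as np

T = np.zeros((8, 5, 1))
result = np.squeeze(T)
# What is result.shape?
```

(8, 5)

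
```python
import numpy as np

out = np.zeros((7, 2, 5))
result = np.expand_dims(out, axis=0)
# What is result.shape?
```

(1, 7, 2, 5)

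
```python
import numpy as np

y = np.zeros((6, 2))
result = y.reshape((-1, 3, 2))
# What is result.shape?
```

(2, 3, 2)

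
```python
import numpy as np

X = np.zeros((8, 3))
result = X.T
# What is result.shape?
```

(3, 8)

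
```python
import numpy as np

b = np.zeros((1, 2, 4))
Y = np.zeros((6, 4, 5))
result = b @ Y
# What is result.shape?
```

(6, 2, 5)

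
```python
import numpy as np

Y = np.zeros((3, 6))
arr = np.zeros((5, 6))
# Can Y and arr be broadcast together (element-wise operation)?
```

No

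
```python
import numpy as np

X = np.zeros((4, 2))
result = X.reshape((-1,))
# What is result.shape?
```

(8,)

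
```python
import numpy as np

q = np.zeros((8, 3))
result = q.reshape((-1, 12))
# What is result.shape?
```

(2, 12)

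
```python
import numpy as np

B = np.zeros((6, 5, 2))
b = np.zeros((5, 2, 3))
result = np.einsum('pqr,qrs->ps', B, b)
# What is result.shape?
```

(6, 3)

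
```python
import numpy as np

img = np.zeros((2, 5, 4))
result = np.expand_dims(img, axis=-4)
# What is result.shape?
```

(1, 2, 5, 4)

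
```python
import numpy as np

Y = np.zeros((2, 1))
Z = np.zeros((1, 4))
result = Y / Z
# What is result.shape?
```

(2, 4)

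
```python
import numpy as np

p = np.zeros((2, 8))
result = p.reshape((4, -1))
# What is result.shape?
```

(4, 4)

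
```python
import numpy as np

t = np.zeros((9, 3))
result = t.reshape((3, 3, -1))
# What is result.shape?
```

(3, 3, 3)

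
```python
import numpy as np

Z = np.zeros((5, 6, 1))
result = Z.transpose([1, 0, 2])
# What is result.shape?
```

(6, 5, 1)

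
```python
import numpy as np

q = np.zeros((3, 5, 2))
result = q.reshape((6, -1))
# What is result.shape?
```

(6, 5)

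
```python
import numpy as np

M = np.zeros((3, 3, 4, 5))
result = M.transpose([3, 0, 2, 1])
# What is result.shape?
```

(5, 3, 4, 3)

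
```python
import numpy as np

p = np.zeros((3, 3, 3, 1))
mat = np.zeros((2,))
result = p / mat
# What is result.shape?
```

(3, 3, 3, 2)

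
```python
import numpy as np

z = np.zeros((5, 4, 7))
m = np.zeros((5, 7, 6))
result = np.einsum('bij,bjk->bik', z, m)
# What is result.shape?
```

(5, 4, 6)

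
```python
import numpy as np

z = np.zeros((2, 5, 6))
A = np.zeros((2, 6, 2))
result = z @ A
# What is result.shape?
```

(2, 5, 2)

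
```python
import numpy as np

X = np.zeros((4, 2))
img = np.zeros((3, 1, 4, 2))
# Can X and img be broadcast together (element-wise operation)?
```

Yes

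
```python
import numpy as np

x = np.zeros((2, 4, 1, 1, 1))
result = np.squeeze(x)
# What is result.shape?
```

(2, 4)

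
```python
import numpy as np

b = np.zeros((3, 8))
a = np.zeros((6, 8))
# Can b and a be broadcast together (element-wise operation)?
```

No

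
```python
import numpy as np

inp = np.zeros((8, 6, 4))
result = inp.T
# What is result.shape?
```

(4, 6, 8)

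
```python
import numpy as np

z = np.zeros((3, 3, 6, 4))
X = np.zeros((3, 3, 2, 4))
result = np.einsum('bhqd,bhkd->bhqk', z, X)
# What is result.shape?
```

(3, 3, 6, 2)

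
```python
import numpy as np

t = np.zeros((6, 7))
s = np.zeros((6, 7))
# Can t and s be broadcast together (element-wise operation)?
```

Yes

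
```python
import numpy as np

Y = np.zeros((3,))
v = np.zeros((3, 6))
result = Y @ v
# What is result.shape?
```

(6,)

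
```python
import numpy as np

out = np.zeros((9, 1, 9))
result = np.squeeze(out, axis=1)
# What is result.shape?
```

(9, 9)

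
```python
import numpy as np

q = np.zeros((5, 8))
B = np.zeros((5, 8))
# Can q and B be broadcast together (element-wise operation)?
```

Yes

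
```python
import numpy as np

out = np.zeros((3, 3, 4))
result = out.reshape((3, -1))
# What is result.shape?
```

(3, 12)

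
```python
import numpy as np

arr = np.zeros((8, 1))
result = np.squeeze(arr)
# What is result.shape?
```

(8,)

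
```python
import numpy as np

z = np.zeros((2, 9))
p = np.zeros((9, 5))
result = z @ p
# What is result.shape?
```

(2, 5)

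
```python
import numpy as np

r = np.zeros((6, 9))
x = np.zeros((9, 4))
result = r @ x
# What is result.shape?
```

(6, 4)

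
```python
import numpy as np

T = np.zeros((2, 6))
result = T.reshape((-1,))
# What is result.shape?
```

(12,)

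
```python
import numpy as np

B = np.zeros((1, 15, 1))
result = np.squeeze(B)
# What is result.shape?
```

(15,)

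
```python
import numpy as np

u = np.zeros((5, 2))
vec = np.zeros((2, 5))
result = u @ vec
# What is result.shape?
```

(5, 5)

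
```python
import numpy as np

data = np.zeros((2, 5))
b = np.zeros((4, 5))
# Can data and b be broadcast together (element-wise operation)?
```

No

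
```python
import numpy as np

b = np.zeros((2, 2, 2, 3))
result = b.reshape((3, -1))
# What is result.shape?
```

(3, 8)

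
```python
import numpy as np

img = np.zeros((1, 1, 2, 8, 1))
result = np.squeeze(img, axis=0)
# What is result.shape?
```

(1, 2, 8, 1)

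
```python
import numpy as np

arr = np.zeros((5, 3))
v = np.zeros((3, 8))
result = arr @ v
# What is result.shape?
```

(5, 8)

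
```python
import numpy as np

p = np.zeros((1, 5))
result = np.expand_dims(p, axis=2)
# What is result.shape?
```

(1, 5, 1)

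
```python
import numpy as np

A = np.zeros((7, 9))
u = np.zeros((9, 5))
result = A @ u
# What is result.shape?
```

(7, 5)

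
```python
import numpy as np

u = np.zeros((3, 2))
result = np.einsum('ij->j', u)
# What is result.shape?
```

(2,)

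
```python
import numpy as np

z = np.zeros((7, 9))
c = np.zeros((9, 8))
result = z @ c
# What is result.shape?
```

(7, 8)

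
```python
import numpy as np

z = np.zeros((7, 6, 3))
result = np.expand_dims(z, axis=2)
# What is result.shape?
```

(7, 6, 1, 3)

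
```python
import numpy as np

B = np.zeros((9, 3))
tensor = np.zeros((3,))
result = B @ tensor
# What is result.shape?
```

(9,)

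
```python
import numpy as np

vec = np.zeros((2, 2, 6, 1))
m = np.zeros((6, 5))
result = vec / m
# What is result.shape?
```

(2, 2, 6, 5)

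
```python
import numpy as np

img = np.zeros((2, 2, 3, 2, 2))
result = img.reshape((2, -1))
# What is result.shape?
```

(2, 24)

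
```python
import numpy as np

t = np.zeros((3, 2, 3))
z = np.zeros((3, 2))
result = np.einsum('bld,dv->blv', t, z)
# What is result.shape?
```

(3, 2, 2)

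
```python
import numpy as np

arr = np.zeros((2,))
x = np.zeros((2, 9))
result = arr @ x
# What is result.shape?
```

(9,)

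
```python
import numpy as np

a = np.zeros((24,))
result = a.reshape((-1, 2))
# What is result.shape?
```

(12, 2)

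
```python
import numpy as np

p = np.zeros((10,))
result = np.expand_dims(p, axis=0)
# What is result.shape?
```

(1, 10)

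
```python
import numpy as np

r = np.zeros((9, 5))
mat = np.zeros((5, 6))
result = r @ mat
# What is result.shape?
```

(9, 6)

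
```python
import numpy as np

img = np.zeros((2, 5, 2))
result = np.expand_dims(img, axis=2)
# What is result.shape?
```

(2, 5, 1, 2)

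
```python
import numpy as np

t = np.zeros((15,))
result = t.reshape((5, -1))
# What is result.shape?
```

(5, 3)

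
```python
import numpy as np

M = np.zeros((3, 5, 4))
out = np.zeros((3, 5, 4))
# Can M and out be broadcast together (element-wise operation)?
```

Yes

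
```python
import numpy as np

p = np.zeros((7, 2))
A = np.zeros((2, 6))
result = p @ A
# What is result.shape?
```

(7, 6)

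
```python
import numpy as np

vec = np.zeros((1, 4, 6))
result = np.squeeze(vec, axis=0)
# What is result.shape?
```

(4, 6)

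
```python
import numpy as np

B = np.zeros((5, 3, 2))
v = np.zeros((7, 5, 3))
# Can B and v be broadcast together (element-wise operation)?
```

No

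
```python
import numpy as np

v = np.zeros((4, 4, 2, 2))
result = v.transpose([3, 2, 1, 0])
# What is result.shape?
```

(2, 2, 4, 4)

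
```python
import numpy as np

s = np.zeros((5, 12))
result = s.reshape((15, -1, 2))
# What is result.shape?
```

(15, 2, 2)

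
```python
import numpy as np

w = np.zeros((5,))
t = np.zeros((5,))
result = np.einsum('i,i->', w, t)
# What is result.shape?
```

()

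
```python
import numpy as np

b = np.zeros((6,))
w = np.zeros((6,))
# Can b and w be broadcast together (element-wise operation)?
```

Yes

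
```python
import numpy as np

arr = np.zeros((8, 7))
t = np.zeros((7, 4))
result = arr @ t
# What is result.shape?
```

(8, 4)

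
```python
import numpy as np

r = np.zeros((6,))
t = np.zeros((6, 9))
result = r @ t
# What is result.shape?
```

(9,)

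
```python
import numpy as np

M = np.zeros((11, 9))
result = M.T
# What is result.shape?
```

(9, 11)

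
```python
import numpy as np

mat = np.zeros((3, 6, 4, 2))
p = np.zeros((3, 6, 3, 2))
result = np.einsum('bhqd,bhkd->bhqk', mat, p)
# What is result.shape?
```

(3, 6, 4, 3)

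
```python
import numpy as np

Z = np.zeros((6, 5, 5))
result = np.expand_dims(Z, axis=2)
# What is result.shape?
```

(6, 5, 1, 5)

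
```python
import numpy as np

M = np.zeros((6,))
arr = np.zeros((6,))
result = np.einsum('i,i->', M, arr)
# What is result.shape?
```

()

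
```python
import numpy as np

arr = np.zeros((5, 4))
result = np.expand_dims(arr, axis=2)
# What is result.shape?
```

(5, 4, 1)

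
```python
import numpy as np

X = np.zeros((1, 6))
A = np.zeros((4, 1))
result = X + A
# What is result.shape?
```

(4, 6)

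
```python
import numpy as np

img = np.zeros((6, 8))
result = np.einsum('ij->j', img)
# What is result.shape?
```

(8,)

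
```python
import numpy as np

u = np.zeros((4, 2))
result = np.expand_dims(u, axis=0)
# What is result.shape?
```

(1, 4, 2)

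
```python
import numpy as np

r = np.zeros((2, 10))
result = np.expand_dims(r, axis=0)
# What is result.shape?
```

(1, 2, 10)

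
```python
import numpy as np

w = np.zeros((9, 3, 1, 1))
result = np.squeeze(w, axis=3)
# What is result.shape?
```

(9, 3, 1)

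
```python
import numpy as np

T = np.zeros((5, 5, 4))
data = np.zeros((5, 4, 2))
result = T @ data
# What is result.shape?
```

(5, 5, 2)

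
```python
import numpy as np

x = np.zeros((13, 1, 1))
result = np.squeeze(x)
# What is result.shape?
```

(13,)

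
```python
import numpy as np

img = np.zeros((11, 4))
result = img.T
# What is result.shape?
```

(4, 11)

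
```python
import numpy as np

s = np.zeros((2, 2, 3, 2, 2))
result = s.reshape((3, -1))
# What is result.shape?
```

(3, 16)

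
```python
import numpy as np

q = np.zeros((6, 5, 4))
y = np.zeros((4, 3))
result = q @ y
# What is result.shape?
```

(6, 5, 3)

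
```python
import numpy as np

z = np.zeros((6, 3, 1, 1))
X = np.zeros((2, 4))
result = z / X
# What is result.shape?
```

(6, 3, 2, 4)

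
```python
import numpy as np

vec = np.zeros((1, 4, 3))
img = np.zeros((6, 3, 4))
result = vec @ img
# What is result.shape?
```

(6, 4, 4)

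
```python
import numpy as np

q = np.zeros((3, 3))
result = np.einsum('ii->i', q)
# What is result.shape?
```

(3,)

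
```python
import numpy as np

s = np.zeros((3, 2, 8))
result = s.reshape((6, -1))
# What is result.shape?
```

(6, 8)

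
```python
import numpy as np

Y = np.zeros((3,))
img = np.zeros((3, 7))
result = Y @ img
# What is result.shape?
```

(7,)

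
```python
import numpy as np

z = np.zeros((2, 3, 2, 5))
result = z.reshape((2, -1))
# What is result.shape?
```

(2, 30)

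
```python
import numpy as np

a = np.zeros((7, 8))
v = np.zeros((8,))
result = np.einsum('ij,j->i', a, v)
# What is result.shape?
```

(7,)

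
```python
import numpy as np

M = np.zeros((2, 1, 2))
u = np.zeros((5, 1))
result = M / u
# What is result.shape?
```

(2, 5, 2)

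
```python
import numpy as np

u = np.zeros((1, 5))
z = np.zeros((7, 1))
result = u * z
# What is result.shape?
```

(7, 5)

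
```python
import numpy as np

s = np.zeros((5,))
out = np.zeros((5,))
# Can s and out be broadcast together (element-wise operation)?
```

Yes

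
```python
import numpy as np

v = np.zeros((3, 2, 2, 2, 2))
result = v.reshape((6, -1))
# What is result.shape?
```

(6, 8)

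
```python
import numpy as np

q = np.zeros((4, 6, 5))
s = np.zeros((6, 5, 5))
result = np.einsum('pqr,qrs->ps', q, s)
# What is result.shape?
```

(4, 5)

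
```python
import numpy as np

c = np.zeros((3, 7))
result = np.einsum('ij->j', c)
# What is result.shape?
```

(7,)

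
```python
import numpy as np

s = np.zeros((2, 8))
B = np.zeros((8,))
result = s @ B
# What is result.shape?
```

(2,)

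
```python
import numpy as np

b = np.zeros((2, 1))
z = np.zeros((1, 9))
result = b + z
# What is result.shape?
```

(2, 9)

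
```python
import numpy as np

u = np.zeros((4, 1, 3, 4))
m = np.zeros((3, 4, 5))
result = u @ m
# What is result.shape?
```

(4, 3, 3, 5)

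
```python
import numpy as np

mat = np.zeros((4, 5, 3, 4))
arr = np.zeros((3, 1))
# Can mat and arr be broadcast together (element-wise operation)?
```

Yes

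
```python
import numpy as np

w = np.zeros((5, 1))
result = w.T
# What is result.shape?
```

(1, 5)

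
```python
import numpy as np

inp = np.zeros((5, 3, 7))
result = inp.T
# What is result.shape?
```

(7, 3, 5)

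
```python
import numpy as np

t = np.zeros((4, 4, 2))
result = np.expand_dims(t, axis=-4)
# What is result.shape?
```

(1, 4, 4, 2)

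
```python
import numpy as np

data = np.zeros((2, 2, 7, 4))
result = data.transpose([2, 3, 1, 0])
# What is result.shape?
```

(7, 4, 2, 2)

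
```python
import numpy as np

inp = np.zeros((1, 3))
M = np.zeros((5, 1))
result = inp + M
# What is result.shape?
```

(5, 3)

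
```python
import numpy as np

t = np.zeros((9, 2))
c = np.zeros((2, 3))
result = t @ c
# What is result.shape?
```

(9, 3)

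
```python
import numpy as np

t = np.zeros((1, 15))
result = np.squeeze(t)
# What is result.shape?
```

(15,)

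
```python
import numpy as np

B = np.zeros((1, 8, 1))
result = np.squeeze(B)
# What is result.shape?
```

(8,)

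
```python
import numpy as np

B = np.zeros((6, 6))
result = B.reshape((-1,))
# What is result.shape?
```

(36,)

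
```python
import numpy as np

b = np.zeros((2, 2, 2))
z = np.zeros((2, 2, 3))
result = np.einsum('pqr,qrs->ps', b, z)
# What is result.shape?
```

(2, 3)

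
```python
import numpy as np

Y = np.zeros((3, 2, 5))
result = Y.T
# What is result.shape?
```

(5, 2, 3)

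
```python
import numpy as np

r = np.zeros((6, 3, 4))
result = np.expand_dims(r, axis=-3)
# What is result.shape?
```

(6, 1, 3, 4)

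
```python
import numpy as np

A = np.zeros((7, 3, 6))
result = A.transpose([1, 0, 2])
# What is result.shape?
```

(3, 7, 6)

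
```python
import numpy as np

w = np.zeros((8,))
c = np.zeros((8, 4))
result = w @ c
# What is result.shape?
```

(4,)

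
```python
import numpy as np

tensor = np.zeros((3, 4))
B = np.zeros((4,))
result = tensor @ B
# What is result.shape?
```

(3,)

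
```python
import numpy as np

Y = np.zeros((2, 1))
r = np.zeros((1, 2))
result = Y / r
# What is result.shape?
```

(2, 2)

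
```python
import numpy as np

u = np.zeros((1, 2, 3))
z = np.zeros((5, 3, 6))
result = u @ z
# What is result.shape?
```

(5, 2, 6)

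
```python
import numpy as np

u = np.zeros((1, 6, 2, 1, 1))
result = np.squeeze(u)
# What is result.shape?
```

(6, 2)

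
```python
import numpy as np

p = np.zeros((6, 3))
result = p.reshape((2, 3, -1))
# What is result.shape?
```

(2, 3, 3)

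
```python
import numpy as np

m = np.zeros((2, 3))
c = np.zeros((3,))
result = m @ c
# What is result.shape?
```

(2,)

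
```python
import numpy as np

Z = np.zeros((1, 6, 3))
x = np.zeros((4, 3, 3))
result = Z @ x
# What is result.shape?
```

(4, 6, 3)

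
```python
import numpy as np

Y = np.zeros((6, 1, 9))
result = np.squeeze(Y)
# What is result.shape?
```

(6, 9)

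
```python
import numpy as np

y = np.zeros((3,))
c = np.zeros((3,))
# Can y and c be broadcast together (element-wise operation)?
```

Yes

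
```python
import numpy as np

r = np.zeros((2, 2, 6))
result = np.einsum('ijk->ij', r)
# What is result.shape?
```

(2, 2)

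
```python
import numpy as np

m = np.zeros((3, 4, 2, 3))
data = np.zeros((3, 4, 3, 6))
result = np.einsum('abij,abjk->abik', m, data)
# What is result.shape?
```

(3, 4, 2, 6)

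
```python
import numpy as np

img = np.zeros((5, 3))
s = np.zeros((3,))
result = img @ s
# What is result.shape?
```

(5,)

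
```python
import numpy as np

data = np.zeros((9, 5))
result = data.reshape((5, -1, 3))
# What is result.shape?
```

(5, 3, 3)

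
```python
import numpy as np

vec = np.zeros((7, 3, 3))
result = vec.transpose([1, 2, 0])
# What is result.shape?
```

(3, 3, 7)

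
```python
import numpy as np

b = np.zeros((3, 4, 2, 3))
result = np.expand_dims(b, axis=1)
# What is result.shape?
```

(3, 1, 4, 2, 3)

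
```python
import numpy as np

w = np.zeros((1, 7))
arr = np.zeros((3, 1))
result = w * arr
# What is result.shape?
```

(3, 7)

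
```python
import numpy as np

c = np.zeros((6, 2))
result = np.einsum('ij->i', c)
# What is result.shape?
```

(6,)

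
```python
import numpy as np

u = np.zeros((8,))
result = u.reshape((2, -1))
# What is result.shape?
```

(2, 4)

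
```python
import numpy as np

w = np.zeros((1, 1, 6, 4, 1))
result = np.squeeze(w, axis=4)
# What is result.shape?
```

(1, 1, 6, 4)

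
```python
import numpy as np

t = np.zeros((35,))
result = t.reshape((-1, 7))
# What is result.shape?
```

(5, 7)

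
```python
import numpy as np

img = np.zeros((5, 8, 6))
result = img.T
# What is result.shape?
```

(6, 8, 5)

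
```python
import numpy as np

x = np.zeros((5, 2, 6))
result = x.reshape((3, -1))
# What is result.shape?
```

(3, 20)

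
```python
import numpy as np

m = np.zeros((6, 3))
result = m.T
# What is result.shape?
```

(3, 6)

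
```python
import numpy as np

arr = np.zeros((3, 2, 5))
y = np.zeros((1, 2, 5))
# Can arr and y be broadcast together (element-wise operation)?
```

Yes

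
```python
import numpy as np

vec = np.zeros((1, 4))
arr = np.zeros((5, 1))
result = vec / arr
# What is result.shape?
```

(5, 4)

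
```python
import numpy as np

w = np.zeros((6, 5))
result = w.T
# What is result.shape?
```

(5, 6)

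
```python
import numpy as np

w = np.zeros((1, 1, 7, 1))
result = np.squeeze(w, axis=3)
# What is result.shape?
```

(1, 1, 7)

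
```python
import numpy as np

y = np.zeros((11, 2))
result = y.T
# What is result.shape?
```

(2, 11)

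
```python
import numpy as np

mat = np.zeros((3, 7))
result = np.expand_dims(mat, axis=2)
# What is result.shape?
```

(3, 7, 1)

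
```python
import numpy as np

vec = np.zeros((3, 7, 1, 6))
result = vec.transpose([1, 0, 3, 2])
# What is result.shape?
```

(7, 3, 6, 1)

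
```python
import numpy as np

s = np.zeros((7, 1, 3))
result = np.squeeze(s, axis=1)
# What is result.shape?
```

(7, 3)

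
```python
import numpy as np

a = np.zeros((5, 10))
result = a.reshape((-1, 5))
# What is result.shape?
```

(10, 5)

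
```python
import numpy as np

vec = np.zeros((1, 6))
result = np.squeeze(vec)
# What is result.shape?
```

(6,)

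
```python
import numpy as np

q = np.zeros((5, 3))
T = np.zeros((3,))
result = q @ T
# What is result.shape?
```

(5,)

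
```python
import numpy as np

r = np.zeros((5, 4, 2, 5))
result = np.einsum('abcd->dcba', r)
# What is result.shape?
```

(5, 2, 4, 5)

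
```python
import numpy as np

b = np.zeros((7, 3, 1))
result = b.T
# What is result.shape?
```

(1, 3, 7)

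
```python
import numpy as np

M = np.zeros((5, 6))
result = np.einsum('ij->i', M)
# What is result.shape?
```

(5,)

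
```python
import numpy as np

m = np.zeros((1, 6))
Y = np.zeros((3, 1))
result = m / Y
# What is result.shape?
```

(3, 6)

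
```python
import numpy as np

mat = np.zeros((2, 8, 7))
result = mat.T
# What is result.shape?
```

(7, 8, 2)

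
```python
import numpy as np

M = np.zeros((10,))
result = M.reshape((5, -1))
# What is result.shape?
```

(5, 2)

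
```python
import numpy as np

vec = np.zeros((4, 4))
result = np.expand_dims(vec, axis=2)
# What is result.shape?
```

(4, 4, 1)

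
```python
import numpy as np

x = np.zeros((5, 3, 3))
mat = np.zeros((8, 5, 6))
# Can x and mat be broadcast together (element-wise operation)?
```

No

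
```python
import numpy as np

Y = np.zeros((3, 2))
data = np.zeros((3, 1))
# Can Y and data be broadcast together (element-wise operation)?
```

Yes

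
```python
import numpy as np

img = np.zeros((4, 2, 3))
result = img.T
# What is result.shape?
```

(3, 2, 4)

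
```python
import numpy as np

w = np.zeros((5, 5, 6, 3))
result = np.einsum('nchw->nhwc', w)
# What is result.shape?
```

(5, 6, 3, 5)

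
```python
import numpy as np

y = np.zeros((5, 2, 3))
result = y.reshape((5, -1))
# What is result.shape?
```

(5, 6)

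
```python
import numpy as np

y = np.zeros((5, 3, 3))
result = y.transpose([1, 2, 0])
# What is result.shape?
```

(3, 3, 5)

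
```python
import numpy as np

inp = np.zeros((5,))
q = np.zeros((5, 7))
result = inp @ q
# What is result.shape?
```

(7,)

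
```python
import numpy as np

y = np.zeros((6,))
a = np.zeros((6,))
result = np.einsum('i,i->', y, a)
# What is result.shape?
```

()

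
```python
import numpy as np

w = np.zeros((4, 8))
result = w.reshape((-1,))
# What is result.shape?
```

(32,)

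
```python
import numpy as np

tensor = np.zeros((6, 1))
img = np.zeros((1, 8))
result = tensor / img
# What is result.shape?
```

(6, 8)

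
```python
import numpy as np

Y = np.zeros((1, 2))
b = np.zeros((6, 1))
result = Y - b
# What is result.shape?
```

(6, 2)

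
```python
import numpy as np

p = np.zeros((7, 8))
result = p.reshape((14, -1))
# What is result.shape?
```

(14, 4)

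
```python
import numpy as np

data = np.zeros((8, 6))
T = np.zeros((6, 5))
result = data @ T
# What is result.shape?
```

(8, 5)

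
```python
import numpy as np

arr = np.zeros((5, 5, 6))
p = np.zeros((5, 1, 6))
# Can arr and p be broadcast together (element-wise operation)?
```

Yes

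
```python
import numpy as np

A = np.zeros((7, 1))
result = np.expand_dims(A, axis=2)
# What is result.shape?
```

(7, 1, 1)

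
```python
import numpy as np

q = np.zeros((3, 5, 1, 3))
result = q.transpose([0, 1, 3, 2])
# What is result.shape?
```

(3, 5, 3, 1)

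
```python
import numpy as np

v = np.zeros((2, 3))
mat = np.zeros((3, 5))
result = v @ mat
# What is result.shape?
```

(2, 5)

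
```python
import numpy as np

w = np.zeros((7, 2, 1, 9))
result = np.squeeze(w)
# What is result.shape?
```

(7, 2, 9)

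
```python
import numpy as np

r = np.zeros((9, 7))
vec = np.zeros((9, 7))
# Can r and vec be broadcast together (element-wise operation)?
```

Yes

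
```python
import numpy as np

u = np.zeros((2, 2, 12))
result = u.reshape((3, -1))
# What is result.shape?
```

(3, 16)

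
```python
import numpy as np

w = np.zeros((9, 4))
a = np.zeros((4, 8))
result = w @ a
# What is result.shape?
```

(9, 8)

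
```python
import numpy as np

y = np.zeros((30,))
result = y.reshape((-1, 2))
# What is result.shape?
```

(15, 2)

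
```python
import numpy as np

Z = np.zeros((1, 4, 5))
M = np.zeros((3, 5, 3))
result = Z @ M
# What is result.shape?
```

(3, 4, 3)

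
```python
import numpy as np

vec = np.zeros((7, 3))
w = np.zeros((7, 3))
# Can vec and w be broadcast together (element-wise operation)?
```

Yes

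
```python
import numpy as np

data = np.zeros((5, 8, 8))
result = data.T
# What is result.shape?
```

(8, 8, 5)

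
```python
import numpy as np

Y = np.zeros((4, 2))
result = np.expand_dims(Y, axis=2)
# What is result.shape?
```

(4, 2, 1)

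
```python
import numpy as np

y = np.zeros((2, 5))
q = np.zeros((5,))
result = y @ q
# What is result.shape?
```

(2,)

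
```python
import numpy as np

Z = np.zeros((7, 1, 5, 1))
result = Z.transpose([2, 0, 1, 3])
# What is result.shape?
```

(5, 7, 1, 1)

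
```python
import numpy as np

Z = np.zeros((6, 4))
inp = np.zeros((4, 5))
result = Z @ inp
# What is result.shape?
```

(6, 5)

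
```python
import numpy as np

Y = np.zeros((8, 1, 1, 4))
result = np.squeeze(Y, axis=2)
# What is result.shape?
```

(8, 1, 4)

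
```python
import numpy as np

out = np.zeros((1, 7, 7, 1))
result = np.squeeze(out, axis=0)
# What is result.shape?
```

(7, 7, 1)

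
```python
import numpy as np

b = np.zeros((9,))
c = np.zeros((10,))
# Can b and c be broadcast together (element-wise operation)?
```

No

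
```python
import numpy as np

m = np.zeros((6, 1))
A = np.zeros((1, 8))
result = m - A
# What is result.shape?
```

(6, 8)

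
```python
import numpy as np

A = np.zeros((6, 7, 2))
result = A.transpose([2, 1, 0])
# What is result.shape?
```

(2, 7, 6)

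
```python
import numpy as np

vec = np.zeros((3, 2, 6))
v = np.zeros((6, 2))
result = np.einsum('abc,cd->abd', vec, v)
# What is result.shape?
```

(3, 2, 2)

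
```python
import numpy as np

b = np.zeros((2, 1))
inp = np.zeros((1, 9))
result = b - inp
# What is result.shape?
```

(2, 9)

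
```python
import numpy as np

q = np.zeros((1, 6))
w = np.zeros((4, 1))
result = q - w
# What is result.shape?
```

(4, 6)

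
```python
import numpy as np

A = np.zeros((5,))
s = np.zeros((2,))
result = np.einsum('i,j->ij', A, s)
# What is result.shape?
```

(5, 2)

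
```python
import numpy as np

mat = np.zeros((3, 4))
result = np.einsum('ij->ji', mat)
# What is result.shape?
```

(4, 3)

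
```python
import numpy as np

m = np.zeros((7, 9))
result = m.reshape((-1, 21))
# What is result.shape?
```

(3, 21)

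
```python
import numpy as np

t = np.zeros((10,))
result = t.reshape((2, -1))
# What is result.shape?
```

(2, 5)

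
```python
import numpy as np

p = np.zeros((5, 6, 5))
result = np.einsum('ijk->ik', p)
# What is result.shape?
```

(5, 5)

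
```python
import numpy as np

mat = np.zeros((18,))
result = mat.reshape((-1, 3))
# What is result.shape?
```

(6, 3)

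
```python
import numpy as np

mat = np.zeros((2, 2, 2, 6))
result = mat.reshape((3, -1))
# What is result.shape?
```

(3, 16)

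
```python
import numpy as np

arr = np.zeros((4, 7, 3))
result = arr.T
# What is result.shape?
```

(3, 7, 4)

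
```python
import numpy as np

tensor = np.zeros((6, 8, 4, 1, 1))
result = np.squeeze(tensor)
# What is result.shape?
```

(6, 8, 4)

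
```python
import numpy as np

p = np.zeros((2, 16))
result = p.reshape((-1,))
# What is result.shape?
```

(32,)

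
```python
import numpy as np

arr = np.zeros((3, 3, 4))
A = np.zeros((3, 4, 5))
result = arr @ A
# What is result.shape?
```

(3, 3, 5)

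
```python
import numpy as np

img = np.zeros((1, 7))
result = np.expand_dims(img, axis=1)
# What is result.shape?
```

(1, 1, 7)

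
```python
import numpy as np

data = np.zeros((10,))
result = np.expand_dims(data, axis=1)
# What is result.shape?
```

(10, 1)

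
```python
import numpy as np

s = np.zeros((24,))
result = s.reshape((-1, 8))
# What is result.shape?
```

(3, 8)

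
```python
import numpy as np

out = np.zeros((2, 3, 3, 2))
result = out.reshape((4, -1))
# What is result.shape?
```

(4, 9)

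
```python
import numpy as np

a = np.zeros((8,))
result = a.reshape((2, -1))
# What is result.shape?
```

(2, 4)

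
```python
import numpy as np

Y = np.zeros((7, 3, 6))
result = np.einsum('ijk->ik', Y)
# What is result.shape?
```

(7, 6)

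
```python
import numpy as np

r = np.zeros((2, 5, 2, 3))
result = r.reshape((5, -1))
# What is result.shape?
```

(5, 12)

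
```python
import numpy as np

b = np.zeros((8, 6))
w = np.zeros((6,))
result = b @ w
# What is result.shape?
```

(8,)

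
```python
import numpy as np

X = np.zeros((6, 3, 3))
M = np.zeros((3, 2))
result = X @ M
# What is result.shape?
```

(6, 3, 2)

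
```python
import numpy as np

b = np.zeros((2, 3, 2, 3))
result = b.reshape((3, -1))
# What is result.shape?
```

(3, 12)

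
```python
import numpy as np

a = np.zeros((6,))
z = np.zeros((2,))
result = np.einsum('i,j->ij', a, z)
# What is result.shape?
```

(6, 2)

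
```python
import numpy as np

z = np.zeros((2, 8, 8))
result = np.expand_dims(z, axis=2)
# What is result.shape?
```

(2, 8, 1, 8)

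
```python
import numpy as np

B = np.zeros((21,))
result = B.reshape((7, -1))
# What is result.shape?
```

(7, 3)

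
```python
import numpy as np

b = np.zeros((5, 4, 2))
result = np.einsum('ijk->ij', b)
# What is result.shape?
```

(5, 4)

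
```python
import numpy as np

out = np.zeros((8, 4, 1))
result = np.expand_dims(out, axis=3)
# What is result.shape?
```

(8, 4, 1, 1)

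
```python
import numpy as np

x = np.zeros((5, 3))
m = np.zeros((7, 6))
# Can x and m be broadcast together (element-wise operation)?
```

No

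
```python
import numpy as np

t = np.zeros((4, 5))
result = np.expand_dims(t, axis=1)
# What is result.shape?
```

(4, 1, 5)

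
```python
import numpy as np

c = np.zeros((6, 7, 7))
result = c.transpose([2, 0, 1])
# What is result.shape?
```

(7, 6, 7)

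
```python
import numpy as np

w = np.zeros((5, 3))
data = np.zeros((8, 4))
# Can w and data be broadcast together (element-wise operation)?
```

No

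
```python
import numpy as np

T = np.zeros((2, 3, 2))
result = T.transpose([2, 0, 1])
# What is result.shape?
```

(2, 2, 3)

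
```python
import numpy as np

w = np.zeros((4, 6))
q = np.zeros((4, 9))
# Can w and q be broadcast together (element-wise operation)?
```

No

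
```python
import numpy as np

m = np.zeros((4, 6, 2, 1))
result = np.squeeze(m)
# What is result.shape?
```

(4, 6, 2)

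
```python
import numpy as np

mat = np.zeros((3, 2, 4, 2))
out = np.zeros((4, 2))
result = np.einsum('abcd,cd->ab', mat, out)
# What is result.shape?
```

(3, 2)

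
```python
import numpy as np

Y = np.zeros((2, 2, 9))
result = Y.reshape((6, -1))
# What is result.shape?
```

(6, 6)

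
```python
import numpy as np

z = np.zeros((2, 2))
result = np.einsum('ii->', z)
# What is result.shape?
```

()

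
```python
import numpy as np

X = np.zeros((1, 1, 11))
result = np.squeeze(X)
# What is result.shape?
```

(11,)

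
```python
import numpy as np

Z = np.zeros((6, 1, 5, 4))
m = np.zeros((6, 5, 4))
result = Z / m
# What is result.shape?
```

(6, 6, 5, 4)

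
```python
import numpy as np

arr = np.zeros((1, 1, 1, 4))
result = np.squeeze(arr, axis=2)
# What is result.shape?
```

(1, 1, 4)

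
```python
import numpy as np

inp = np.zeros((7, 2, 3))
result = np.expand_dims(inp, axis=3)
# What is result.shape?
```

(7, 2, 3, 1)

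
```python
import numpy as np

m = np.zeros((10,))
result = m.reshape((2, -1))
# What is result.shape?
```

(2, 5)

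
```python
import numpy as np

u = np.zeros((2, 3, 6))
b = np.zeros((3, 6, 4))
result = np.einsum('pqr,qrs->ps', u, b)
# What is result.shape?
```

(2, 4)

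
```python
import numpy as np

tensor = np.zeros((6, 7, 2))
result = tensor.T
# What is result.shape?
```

(2, 7, 6)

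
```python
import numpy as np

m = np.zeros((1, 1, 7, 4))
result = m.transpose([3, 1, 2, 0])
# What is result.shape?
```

(4, 1, 7, 1)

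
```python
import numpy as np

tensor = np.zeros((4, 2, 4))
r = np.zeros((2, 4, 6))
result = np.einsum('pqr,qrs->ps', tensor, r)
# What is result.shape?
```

(4, 6)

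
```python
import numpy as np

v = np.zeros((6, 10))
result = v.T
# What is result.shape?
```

(10, 6)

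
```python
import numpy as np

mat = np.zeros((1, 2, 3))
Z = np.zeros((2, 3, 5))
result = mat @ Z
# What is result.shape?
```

(2, 2, 5)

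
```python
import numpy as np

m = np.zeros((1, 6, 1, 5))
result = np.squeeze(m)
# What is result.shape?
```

(6, 5)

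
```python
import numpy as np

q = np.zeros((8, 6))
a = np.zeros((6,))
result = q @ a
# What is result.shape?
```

(8,)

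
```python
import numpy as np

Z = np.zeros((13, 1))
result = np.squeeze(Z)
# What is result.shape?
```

(13,)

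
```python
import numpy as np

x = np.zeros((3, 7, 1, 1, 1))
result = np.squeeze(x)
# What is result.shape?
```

(3, 7)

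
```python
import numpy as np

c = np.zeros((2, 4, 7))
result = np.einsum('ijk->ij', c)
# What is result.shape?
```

(2, 4)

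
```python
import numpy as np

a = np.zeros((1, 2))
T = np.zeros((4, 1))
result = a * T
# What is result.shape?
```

(4, 2)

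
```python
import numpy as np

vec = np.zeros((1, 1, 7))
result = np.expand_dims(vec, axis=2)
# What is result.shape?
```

(1, 1, 1, 7)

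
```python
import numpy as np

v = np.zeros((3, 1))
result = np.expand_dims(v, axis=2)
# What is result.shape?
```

(3, 1, 1)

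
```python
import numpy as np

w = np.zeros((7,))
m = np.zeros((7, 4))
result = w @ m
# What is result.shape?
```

(4,)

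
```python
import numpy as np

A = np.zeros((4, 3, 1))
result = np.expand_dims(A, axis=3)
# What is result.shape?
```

(4, 3, 1, 1)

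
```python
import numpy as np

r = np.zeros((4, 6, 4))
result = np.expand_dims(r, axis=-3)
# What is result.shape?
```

(4, 1, 6, 4)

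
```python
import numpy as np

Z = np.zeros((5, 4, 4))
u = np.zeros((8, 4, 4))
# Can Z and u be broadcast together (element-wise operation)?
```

No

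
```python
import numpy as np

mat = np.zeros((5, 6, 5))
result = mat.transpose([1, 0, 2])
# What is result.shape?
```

(6, 5, 5)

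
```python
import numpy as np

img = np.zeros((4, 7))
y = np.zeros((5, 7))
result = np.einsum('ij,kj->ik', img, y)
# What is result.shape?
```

(4, 5)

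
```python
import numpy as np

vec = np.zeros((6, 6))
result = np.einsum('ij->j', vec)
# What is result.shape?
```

(6,)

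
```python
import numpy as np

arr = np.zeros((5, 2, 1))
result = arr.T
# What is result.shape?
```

(1, 2, 5)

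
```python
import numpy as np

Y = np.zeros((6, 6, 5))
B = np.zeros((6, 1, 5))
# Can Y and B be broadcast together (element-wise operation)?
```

Yes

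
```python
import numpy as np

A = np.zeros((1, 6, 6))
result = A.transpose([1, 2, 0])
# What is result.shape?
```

(6, 6, 1)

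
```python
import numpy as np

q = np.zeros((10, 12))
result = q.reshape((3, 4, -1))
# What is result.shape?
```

(3, 4, 10)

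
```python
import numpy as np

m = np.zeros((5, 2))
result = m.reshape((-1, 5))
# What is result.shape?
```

(2, 5)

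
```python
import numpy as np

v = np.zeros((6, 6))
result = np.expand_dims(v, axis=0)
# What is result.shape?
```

(1, 6, 6)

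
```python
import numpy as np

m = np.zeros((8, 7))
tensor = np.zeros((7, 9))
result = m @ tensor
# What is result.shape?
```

(8, 9)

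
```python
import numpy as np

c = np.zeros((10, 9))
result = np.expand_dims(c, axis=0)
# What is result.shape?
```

(1, 10, 9)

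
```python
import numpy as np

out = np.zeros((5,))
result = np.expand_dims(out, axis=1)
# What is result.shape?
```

(5, 1)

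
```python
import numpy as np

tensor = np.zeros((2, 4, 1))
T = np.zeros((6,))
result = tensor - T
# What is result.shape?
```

(2, 4, 6)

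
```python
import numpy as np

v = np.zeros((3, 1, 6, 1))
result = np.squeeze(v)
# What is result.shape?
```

(3, 6)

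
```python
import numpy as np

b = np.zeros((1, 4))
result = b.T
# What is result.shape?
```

(4, 1)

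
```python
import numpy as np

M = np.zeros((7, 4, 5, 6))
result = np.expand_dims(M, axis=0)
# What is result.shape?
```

(1, 7, 4, 5, 6)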